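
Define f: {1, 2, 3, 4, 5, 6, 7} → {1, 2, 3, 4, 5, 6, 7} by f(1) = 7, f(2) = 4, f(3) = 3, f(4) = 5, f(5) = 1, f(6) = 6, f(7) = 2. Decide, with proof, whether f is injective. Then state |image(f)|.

The values f(1), …, f(7) are 7, 4, 3, 5, 1, 6, 2 — all distinct.
So f(s) = f(t) only when s = t, and f is injective.
The image of f is {1, 2, 3, 4, 5, 6, 7}, which has 7 elements.

7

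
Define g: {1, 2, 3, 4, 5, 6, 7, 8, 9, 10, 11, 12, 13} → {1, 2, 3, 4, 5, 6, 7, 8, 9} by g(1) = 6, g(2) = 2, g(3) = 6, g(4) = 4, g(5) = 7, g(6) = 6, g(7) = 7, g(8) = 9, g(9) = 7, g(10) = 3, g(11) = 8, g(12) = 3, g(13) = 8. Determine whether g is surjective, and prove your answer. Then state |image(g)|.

7

No element maps to 1, so g is not surjective.
The image of g is {2, 3, 4, 6, 7, 8, 9}, which has 7 elements.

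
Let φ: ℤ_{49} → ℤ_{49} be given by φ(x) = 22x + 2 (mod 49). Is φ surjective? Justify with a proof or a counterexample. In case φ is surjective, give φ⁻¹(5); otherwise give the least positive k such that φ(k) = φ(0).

38

Since gcd(22, 49) = 1, 22 is invertible modulo 49. Euclid's algorithm: 49 = 2·22 + 5, 22 = 4·5 + 2, 5 = 2·2 + 1; back-substituting gives 1 = 29·22 − 13·49, so 22⁻¹ ≡ 29 (mod 49).
For any y ∈ ℤ_{49}, x = 29(y − 2) mod 49 satisfies φ(x) = 22·29(y − 2) + 2 ≡ y (since 22·29 ≡ 1 mod 49). So every y has a preimage.
So φ is surjective.
Since φ is surjective, we find φ⁻¹(5): we need 22x ≡ 5 − 2 ≡ 3 (mod 49). Using 22⁻¹ = 29: x ≡ 29·3 = 87 = 1·49 + 38, so x = 38.
Check: φ(38) = 22·38 + 2 = 838 = 17·49 + 5 ≡ 5 (mod 49).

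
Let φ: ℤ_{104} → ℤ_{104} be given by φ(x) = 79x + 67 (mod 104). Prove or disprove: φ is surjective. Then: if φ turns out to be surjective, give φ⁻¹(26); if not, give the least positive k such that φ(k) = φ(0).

By definition, surjectivity means every element of the codomain has a preimage under φ.
Since gcd(79, 104) = 1, 79 is invertible modulo 104. Euclid's algorithm: 104 = 1·79 + 25, 79 = 3·25 + 4, 25 = 6·4 + 1; back-substituting gives 1 = 79·79 − 60·104, so 79⁻¹ ≡ 79 (mod 104).
For any y ∈ ℤ_{104}, x = 79(y − 67) mod 104 satisfies φ(x) = 79·79(y − 67) + 67 ≡ y (since 79·79 ≡ 1 mod 104). So every y has a preimage.
Hence φ is surjective.
Since φ is surjective, we find φ⁻¹(26): we need 79x ≡ 26 − 67 ≡ 63 (mod 104). Using 79⁻¹ = 79: x ≡ 79·63 = 4977 = 47·104 + 89, so x = 89.
Check: φ(89) = 79·89 + 67 = 7098 = 68·104 + 26 ≡ 26 (mod 104).

89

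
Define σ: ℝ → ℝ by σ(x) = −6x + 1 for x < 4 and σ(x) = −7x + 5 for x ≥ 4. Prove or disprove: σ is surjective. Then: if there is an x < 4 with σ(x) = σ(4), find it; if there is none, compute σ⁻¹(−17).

3

Both pieces are strictly decreasing (slopes −6 and −7), so each is injective on its own interval.
The left piece maps (−∞, 4) onto (−23, ∞); the right piece maps [4, ∞) onto (−∞, −23].
These images together cover ℝ, so σ is surjective.
Because the two images are disjoint, no x < 4 has σ(x) = σ(4), so we compute σ⁻¹(−17): −17 lies in (−23, ∞), so solve −6x + 1 = −17: x = (−17 − 1)/(−6) = 3.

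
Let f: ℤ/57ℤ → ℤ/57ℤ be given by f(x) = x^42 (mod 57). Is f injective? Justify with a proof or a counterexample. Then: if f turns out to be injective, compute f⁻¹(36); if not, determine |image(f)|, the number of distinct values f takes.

f(2): Repeated squaring mod 57: 2^1 ≡ 2, 2^2 ≡ 2² = 4, 2^4 ≡ 4² = 16, 2^8 ≡ 16² = 256 ≡ 28, 2^16 ≡ 28² = 784 ≡ 43, 2^32 ≡ 43² = 1849 ≡ 25. Since 42 = 32 + 8 + 2, 2^42 ≡ 25·28·4: 25·28 = 700 ≡ 16, then 16·4 = 64 ≡ 7. So 2^42 ≡ 7 (mod 57).
f(5): Repeated squaring mod 57: 5^1 ≡ 5, 5^2 ≡ 5² = 25, 5^4 ≡ 25² = 625 ≡ 55, 5^8 ≡ 55² = 3025 ≡ 4, 5^16 ≡ 4² = 16, 5^32 ≡ 16² = 256 ≡ 28. Since 42 = 32 + 8 + 2, 5^42 ≡ 28·4·25: 28·4 = 112 ≡ 55, then 55·25 = 1375 ≡ 7. So 5^42 ≡ 7 (mod 57).
So f(2) = f(5) = 7 while 2 ≠ 5, thus f is not injective.
Since f is not injective, we determine |image(f)|. Computing x^42 mod 57 for each x (by repeated squaring, reducing mod 57 at every step), the values f(0), f(1), …, f(56) are: 0, 1, 7, 45, 49, 7, 30, 1, 1, 30, 49, 1, 39, 49, 7, 30, 7, 7, 39, 19, 1, 45, 7, 49, 45, 49, 1, 39, 49, 49, 39, 1, 49, 45, 49, 7, 45, 1, 19, 39, 7, 7, 30, 7, 49, 39, 1, 49, 30, 1, 1, 30, 7, 49, 45, 7, 1.
The distinct values are {0, 1, 7, 19, 30, 39, 45, 49}; there are 8 of them.

8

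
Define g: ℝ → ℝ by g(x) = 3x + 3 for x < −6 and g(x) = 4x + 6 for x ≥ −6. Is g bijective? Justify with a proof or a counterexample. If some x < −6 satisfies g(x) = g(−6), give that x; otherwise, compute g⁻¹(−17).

Both pieces are strictly increasing (slopes 3 and 4), so each is injective on its own interval.
The left piece maps (−∞, −6) onto (−∞, −15); the right piece maps [−6, ∞) onto [−18, ∞).
These images overlap. In particular g(−6) = −18 (right piece), and solving 3x + 3 = −18 on the left piece gives x = −7 < −6.
So g(−7) = g(−6) with −7 ≠ −6, and g is not injective, hence not bijective. This x = −7 is the requested value below −6.

-7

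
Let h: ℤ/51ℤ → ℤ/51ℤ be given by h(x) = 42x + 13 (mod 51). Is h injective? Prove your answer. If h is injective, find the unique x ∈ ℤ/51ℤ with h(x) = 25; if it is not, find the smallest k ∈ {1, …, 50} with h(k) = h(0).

Recall: injectivity means: for all s, t in the domain, h(s) = h(t) implies s = t.
We have gcd(42, 51) = 3 > 1. Taking s = 0 and t = 17: h(0) = 13 and h(17) = 42·17 + 13 = 727 ≡ 13 (mod 51).
So h(0) = h(17) while 0 ≠ 17, hence h is not injective.
Since h is not injective, we find the least positive k with h(k) = h(0): this means 42k ≡ 0 (mod 51), i.e. 51 ∣ 42k. Since gcd(42, 51) = 3, dividing through by 3 this holds exactly when 17 ∣ 14k, and as gcd(14, 17) = 1, exactly when 17 ∣ k.
The smallest positive such k is 17.

17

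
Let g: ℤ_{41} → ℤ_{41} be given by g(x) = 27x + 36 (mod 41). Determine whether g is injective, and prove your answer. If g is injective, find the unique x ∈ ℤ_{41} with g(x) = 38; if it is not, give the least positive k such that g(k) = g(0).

If g(x_1) = g(x_2), then 27x_1 ≡ 27x_2 (mod 41). Because gcd(27, 41) = 1, we may cancel 27 to get x_1 ≡ x_2 (mod 41).
So g is injective.
We now compute 27⁻¹ mod 41 explicitly. Euclid's algorithm: 41 = 1·27 + 14, 27 = 1·14 + 13, 14 = 1·13 + 1; back-substituting gives 1 = 38·27 − 25·41, so 27⁻¹ ≡ 38 (mod 41).
Since g is injective, we find g⁻¹(38): we need 27x ≡ 38 − 36 ≡ 2 (mod 41). Using 27⁻¹ = 38: x ≡ 38·2 = 76 = 1·41 + 35, so x = 35.
Check: g(35) = 27·35 + 36 = 981 = 23·41 + 38 ≡ 38 (mod 41).

35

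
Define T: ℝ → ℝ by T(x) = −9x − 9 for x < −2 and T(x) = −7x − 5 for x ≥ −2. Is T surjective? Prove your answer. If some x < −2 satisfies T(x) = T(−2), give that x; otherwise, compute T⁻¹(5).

Both pieces are strictly decreasing (slopes −9 and −7), so each is injective on its own interval.
The left piece maps (−∞, −2) onto (9, ∞); the right piece maps [−2, ∞) onto (−∞, 9].
These images together cover ℝ, so T is surjective.
Because the two images are disjoint, no x < −2 has T(x) = T(−2), so we compute T⁻¹(5): 5 lies in (−∞, 9], so solve −7x − 5 = 5: x = (5 + 5)/(−7) = −10/7.

-10/7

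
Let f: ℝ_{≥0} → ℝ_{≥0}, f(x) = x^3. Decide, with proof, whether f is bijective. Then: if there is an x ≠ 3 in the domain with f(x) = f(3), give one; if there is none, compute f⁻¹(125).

On ℝ_{≥0}, x ↦ x^3 is strictly increasing (injective) and for any y ∈ ℝ_{≥0} the 3rd root y^{1/3} lies in ℝ_{≥0} (surjective). So f is bijective.
Since x ↦ x^3 is strictly increasing on ℝ_{≥0}, it is injective there, so no x ≠ 3 in the domain has f(x) = f(3). We therefore compute f⁻¹(125) = 125^{1/3} = 5 (indeed 5^3 = 125).

5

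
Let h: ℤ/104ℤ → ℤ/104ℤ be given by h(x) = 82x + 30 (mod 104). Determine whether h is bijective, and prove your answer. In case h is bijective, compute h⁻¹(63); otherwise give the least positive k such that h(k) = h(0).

We have gcd(82, 104) = 2 > 1. Taking a = 0 and b = 52: h(0) = 30 and h(52) = 82·52 + 30 = 4294 ≡ 30 (mod 104).
So h(0) = h(52) while 0 ≠ 52, so h is not injective, hence not bijective.
Since h is not bijective, we find the least positive k with h(k) = h(0): this means 82k ≡ 0 (mod 104), i.e. 104 ∣ 82k. Since gcd(82, 104) = 2, dividing through by 2 this holds exactly when 52 ∣ 41k, and as gcd(41, 52) = 1, exactly when 52 ∣ k.
The smallest positive such k is 52.

52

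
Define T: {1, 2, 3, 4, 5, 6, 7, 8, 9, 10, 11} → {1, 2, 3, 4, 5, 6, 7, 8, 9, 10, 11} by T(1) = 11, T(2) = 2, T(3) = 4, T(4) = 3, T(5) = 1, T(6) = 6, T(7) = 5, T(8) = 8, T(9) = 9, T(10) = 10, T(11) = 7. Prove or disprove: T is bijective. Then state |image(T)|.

11

The values 11, 2, 4, 3, 1, 6, 5, 8, 9, 10, 7 are a permutation of {1, 2, 3, 4, 5, 6, 7, 8, 9, 10, 11}: each element appears exactly once.
So T is injective and surjective, hence bijective.
The image of T is {1, 2, 3, 4, 5, 6, 7, 8, 9, 10, 11}, which has 11 elements.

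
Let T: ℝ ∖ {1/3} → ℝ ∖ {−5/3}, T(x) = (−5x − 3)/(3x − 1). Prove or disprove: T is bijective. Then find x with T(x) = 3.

0

Suppose T(s) = T(t). Cross-multiplying: (−5s − 3)(3t − 1) = (−5t − 3)(3s − 1).
Expanding both sides and cancelling the symmetric terms leaves 14·(s − t) = 0. Since 14 ≠ 0, s = t. So T is injective.
For any y ≠ −5/3, solving y(3x − 1) = −5x − 3 for x gives a well-defined x ≠ 1/3. So T is surjective.
So T is bijective.
Solving T(x) = 3: cross-multiplying gives −5x − 3 = 3(3x − 1), which rearranges to −14x = 0, so x = 0.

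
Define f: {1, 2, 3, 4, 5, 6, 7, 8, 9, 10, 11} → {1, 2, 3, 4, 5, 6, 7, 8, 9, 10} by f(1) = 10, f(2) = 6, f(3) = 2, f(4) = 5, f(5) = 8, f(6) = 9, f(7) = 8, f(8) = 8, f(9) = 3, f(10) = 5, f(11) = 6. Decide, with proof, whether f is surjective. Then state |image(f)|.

7

No element maps to 1, so f is not surjective.
The image of f is {2, 3, 5, 6, 8, 9, 10}, which has 7 elements.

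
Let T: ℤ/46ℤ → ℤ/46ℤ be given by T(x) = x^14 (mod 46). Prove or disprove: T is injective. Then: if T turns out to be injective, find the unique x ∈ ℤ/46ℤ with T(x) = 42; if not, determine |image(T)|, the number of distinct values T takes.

T(22): Repeated squaring mod 46: 22^1 ≡ 22, 22^2 ≡ 22² = 484 ≡ 24, 22^4 ≡ 24² = 576 ≡ 24, 22^8 ≡ 24² = 576 ≡ 24. Since 14 = 8 + 4 + 2, 22^14 ≡ 24·24·24: 24·24 = 576 ≡ 24, then 24·24 = 576 ≡ 24. So 22^14 ≡ 24 (mod 46).
T(24): Repeated squaring mod 46: 24^1 ≡ 24, 24^2 ≡ 24² = 576 ≡ 24, 24^4 ≡ 24² = 576 ≡ 24, 24^8 ≡ 24² = 576 ≡ 24. Since 14 = 8 + 4 + 2, 24^14 ≡ 24·24·24: 24·24 = 576 ≡ 24, then 24·24 = 576 ≡ 24. So 24^14 ≡ 24 (mod 46).
So T(22) = T(24) = 24 while 22 ≠ 24, so T is not injective.
Since T is not injective, we determine |image(T)|. Computing x^14 mod 46 for each x (by repeated squaring, reducing mod 46 at every step), the values T(0), T(1), …, T(45) are: 0, 1, 8, 27, 18, 13, 32, 25, 6, 39, 12, 3, 26, 35, 16, 29, 2, 9, 36, 41, 4, 31, 24, 23, 24, 31, 4, 41, 36, 9, 2, 29, 16, 35, 26, 3, 12, 39, 6, 25, 32, 13, 18, 27, 8, 1.
The distinct values are {0, 1, 2, 3, 4, 6, 8, 9, 12, 13, 16, 18, 23, 24, 25, 26, 27, 29, 31, 32, 35, 36, 39, 41}; there are 24 of them.

24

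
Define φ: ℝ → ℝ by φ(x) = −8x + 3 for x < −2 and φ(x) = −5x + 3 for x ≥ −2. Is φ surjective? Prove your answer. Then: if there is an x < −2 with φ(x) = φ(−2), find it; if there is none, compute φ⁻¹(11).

Both pieces are strictly decreasing (slopes −8 and −5), so each is injective on its own interval.
The left piece maps (−∞, −2) onto (19, ∞); the right piece maps [−2, ∞) onto (−∞, 13].
The union (19, ∞) ∪ (−∞, 13] omits the interval between 19 and 13; in particular 19 has no preimage. So φ is not surjective.
Because the two images are disjoint, no x < −2 has φ(x) = φ(−2), so we compute φ⁻¹(11): 11 lies in (−∞, 13], so solve −5x + 3 = 11: x = (11 − 3)/(−5) = −8/5.

-8/5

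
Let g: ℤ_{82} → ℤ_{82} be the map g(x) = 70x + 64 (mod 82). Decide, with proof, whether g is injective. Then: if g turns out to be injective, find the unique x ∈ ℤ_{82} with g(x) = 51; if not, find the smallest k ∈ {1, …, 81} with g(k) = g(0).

41

We have gcd(70, 82) = 2 > 1. Taking s = 0 and t = 41: g(0) = 64 and g(41) = 70·41 + 64 = 2934 ≡ 64 (mod 82).
So g(0) = g(41) while 0 ≠ 41, so g is not injective.
Since g is not injective, we find the least positive k with g(k) = g(0): this means 70k ≡ 0 (mod 82), i.e. 82 ∣ 70k. Since gcd(70, 82) = 2, dividing through by 2 this holds exactly when 41 ∣ 35k, and as gcd(35, 41) = 1, exactly when 41 ∣ k.
The smallest positive such k is 41.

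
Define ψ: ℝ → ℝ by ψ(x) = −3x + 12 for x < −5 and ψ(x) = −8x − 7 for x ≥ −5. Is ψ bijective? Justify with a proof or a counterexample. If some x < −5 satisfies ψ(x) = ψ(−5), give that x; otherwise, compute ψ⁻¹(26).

-7

Both pieces are strictly decreasing (slopes −3 and −8), so each is injective on its own interval.
The left piece maps (−∞, −5) onto (27, ∞); the right piece maps [−5, ∞) onto (−∞, 33].
These images overlap. In particular ψ(−5) = 33 (right piece), and solving −3x + 12 = 33 on the left piece gives x = −7 < −5.
So ψ(−7) = ψ(−5) with −7 ≠ −5, and ψ is not injective, hence not bijective. This x = −7 is the requested value below −5.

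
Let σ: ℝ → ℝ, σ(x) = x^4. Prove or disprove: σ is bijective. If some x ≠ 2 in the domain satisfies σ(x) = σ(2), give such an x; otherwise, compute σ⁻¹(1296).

-2

σ(2) = 16 = (−2)^4 = σ(−2) (since 4 is even), with 2 ≠ −2. So σ is not injective, hence not bijective.
For the follow-up, such an x exists: taking x = −2 ∈ ℝ gives σ(−2) = 16 = σ(2) with −2 ≠ 2.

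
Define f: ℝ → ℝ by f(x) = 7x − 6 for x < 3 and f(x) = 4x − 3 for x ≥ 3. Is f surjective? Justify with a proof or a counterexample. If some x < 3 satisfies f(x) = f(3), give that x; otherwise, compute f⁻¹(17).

15/7

Both pieces are strictly increasing (slopes 7 and 4), so each is injective on its own interval.
The left piece maps (−∞, 3) onto (−∞, 15); the right piece maps [3, ∞) onto [9, ∞).
The union (−∞, 15) ∪ [9, ∞) covers ℝ, so f is surjective.
For the follow-up: the images overlap, so an x < 3 with f(x) = f(3) exists. f(3) = 9; solving 7x − 6 = 9 for x < 3 gives x = (9 + 6)/7 = 15/7.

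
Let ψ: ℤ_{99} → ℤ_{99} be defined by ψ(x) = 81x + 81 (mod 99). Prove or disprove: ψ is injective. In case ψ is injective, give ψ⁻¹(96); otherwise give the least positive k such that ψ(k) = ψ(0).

11

We have gcd(81, 99) = 9 > 1. Taking x_1 = 0 and x_2 = 11: ψ(0) = 81 and ψ(11) = 81·11 + 81 = 972 ≡ 81 (mod 99).
So ψ(0) = ψ(11) while 0 ≠ 11, hence ψ is not injective.
Since ψ is not injective, we find the least positive k with ψ(k) = ψ(0): this means 81k ≡ 0 (mod 99), i.e. 99 ∣ 81k. Since gcd(81, 99) = 9, dividing through by 9 this holds exactly when 11 ∣ 9k, and as gcd(9, 11) = 1, exactly when 11 ∣ k.
The smallest positive such k is 11.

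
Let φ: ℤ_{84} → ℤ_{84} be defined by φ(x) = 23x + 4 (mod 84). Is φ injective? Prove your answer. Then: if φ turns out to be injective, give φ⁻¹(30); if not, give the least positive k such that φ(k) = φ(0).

Recall: φ is injective when φ(x_1) = φ(x_2) forces x_1 = x_2.
If φ(x_1) = φ(x_2), then 23x_1 ≡ 23x_2 (mod 84). Because gcd(23, 84) = 1, we may cancel 23 to get x_1 ≡ x_2 (mod 84).
So φ is injective.
We now compute 23⁻¹ mod 84 explicitly. Euclid's algorithm: 84 = 3·23 + 15, 23 = 1·15 + 8, 15 = 1·8 + 7, 8 = 1·7 + 1; back-substituting gives 1 = 11·23 − 3·84, so 23⁻¹ ≡ 11 (mod 84).
Since φ is injective, we find φ⁻¹(30): we need 23x ≡ 30 − 4 ≡ 26 (mod 84). Using 23⁻¹ = 11: x ≡ 11·26 = 286 = 3·84 + 34, so x = 34.
Check: φ(34) = 23·34 + 4 = 786 = 9·84 + 30 ≡ 30 (mod 84).

34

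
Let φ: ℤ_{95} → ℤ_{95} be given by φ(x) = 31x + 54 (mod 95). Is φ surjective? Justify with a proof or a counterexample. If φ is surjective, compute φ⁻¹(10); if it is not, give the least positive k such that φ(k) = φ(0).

66

Recall that φ is surjective if every y in the codomain equals φ(x) for some x in the domain.
Since gcd(31, 95) = 1, 31 is invertible modulo 95. Euclid's algorithm: 95 = 3·31 + 2, 31 = 15·2 + 1; back-substituting gives 1 = 46·31 − 15·95, so 31⁻¹ ≡ 46 (mod 95).
For any y ∈ ℤ_{95}, x = 46(y − 54) mod 95 satisfies φ(x) = 31·46(y − 54) + 54 ≡ y (since 31·46 ≡ 1 mod 95). So every y has a preimage.
Hence φ is surjective.
Since φ is surjective, we find φ⁻¹(10): we need 31x ≡ 10 − 54 ≡ 51 (mod 95). Using 31⁻¹ = 46: x ≡ 46·51 = 2346 = 24·95 + 66, so x = 66.
Check: φ(66) = 31·66 + 54 = 2100 = 22·95 + 10 ≡ 10 (mod 95).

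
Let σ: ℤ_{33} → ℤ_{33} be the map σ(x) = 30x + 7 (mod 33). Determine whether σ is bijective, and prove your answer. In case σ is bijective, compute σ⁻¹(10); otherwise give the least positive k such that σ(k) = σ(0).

11

We have gcd(30, 33) = 3 > 1. Taking a = 0 and b = 11: σ(0) = 7 and σ(11) = 30·11 + 7 = 337 ≡ 7 (mod 33).
So σ(0) = σ(11) while 0 ≠ 11, hence σ is not injective, hence not bijective.
Since σ is not bijective, we find the least positive k with σ(k) = σ(0): this means 30k ≡ 0 (mod 33), i.e. 33 ∣ 30k. Since gcd(30, 33) = 3, dividing through by 3 this holds exactly when 11 ∣ 10k, and as gcd(10, 11) = 1, exactly when 11 ∣ k.
The smallest positive such k is 11.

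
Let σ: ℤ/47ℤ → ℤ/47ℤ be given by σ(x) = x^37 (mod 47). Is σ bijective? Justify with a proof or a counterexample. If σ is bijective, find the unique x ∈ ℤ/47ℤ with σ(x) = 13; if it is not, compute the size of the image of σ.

40

Since 47 is prime, the nonzero elements of ℤ/47ℤ form a cyclic group of order 46.
As gcd(37, 46) = 1, raising to the 37th power is a bijection on this group: if s^37 ≡ t^37 then (st^{−1})^37 = 1, and the only element of order dividing gcd(37, 46) = 1 is 1, so s = t.
With σ(0) = 0 this makes σ injective on all of ℤ/47ℤ, hence bijective (finite equal-size domain and codomain). In particular σ is bijective.
Since σ is bijective, we find the preimage of 13. The inverse of x ↦ x^37 on (ℤ/47ℤ)^× is x ↦ x^5, because 37·5 = 185 = 4·46 + 1 ≡ 1 (mod 46) and x^{46} = 1 for x ≠ 0 (Fermat). So σ⁻¹(13) = 13^5 mod 47.
Repeated squaring mod 47: 13^1 ≡ 13, 13^2 ≡ 13² = 169 ≡ 28, 13^4 ≡ 28² = 784 ≡ 32. Since 5 = 4 + 1, 13^5 ≡ 32·13: 32·13 = 416 ≡ 40. So 13^5 ≡ 40 (mod 47).
Hence σ⁻¹(13) = 40.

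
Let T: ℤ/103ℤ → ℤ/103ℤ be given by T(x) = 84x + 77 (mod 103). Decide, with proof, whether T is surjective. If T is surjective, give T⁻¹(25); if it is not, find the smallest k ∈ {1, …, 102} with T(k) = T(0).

19

Since gcd(84, 103) = 1, 84 is invertible modulo 103. Euclid's algorithm: 103 = 1·84 + 19, 84 = 4·19 + 8, 19 = 2·8 + 3, 8 = 2·3 + 2, 3 = 1·2 + 1; back-substituting gives 1 = 65·84 − 53·103, so 84⁻¹ ≡ 65 (mod 103).
Then y ↦ 65(y − 77) is a two-sided inverse to T, so every y ∈ ℤ/103ℤ has a preimage.
Therefore T is surjective.
Since T is surjective, we find T⁻¹(25): we need 84x ≡ 25 − 77 ≡ 51 (mod 103). Using 84⁻¹ = 65: x ≡ 65·51 = 3315 = 32·103 + 19, so x = 19.
Check: T(19) = 84·19 + 77 = 1673 = 16·103 + 25 ≡ 25 (mod 103).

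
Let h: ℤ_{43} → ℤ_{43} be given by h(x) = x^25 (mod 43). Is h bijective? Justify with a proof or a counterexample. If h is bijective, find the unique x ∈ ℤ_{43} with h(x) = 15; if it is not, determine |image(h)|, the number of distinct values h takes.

17

Since 43 is prime, the nonzero elements of ℤ_{43} form a cyclic group of order 42.
As gcd(25, 42) = 1, raising to the 25th power is a bijection on this group: if s^25 ≡ t^25 then (st^{−1})^25 = 1, and the only element of order dividing gcd(25, 42) = 1 is 1, so s = t.
With h(0) = 0 this makes h injective on all of ℤ_{43}, hence bijective (finite equal-size domain and codomain). In particular h is bijective.
Since h is bijective, we find the preimage of 15. The inverse of x ↦ x^25 on (ℤ_{43})^× is x ↦ x^37, because 25·37 = 925 = 22·42 + 1 ≡ 1 (mod 42) and x^{42} = 1 for x ≠ 0 (Fermat). So h⁻¹(15) = 15^37 mod 43.
Repeated squaring mod 43: 15^1 ≡ 15, 15^2 ≡ 15² = 225 ≡ 10, 15^4 ≡ 10² = 100 ≡ 14, 15^8 ≡ 14² = 196 ≡ 24, 15^16 ≡ 24² = 576 ≡ 17, 15^32 ≡ 17² = 289 ≡ 31. Since 37 = 32 + 4 + 1, 15^37 ≡ 31·14·15: 31·14 = 434 ≡ 4, then 4·15 = 60 ≡ 17. So 15^37 ≡ 17 (mod 43).
Hence h⁻¹(15) = 17.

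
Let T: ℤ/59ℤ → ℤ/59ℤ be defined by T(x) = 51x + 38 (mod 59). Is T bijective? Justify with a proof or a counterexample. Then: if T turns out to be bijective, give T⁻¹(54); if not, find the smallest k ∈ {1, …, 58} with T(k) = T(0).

Suppose T(a) = T(b) in ℤ/59ℤ. Then 51a + 38 ≡ 51b + 38 (mod 59), therefore 51(a − b) ≡ 0 (mod 59).
Since gcd(51, 59) = 1, 51 is invertible modulo 59, hence a − b ≡ 0 (mod 59), i.e. a = b.
We now compute 51⁻¹ mod 59 explicitly. Euclid's algorithm: 59 = 1·51 + 8, 51 = 6·8 + 3, 8 = 2·3 + 2, 3 = 1·2 + 1; back-substituting gives 1 = 22·51 − 19·59, so 51⁻¹ ≡ 22 (mod 59).
For any y ∈ ℤ/59ℤ, x = 22(y − 38) mod 59 satisfies T(x) = 51·22(y − 38) + 38 ≡ y (since 51·22 ≡ 1 mod 59). So every y has a preimage.
Thus T is bijective.
Since T is bijective, we find T⁻¹(54): we need 51x ≡ 54 − 38 ≡ 16 (mod 59). Using 51⁻¹ = 22: x ≡ 22·16 = 352 = 5·59 + 57, so x = 57.
Check: T(57) = 51·57 + 38 = 2945 = 49·59 + 54 ≡ 54 (mod 59).

57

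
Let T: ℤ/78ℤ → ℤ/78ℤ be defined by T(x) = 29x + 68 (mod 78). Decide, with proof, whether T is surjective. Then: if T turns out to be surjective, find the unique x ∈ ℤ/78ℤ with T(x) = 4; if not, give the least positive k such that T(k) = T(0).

22

Since gcd(29, 78) = 1, 29 is invertible modulo 78. Euclid's algorithm: 78 = 2·29 + 20, 29 = 1·20 + 9, 20 = 2·9 + 2, 9 = 4·2 + 1; back-substituting gives 1 = 35·29 − 13·78, so 29⁻¹ ≡ 35 (mod 78).
For any y ∈ ℤ/78ℤ, x = 35(y − 68) mod 78 satisfies T(x) = 29·35(y − 68) + 68 ≡ y (since 29·35 ≡ 1 mod 78). So every y has a preimage.
So T is surjective.
Since T is surjective, we compute T⁻¹(4): solve 29x + 68 ≡ 4 (mod 78), i.e. 29x ≡ 14 (mod 78).
Multiplying by 29⁻¹ = 35 gives x ≡ 35·14 = 490 = 6·78 + 22 ≡ 22 (mod 78).
Check: T(22) = 29·22 + 68 = 706 = 9·78 + 4 ≡ 4 (mod 78).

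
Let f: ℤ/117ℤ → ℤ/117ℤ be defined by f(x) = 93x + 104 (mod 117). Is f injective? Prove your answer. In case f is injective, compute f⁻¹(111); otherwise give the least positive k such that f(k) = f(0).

39

Recall: f is injective when f(s) = f(t) forces s = t.
We have gcd(93, 117) = 3 > 1. Taking s = 0 and t = 39: f(0) = 104 and f(39) = 93·39 + 104 = 3731 ≡ 104 (mod 117).
So f(0) = f(39) while 0 ≠ 39, hence f is not injective.
Since f is not injective, we find the least positive k with f(k) = f(0): this means 93k ≡ 0 (mod 117), i.e. 117 ∣ 93k. Since gcd(93, 117) = 3, dividing through by 3 this holds exactly when 39 ∣ 31k, and as gcd(31, 39) = 1, exactly when 39 ∣ k.
The smallest positive such k is 39.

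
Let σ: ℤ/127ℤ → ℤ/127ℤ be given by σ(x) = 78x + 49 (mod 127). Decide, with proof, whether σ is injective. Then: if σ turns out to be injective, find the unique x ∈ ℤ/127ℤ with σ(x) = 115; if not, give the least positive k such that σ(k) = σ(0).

79

Suppose σ(u) = σ(v) in ℤ/127ℤ. Then 78u + 49 ≡ 78v + 49 (mod 127), so 78(u − v) ≡ 0 (mod 127).
Since gcd(78, 127) = 1, 78 is invertible modulo 127, therefore u − v ≡ 0 (mod 127), i.e. u = v.
Hence σ is injective.
We now compute 78⁻¹ mod 127 explicitly. Euclid's algorithm: 127 = 1·78 + 49, 78 = 1·49 + 29, 49 = 1·29 + 20, 29 = 1·20 + 9, 20 = 2·9 + 2, 9 = 4·2 + 1; back-substituting gives 1 = 57·78 − 35·127, so 78⁻¹ ≡ 57 (mod 127).
Since σ is injective, we compute σ⁻¹(115): solve 78x + 49 ≡ 115 (mod 127), i.e. 78x ≡ 66 (mod 127).
Multiplying by 78⁻¹ = 57 gives x ≡ 57·66 = 3762 = 29·127 + 79 ≡ 79 (mod 127).
Check: σ(79) = 78·79 + 49 = 6211 = 48·127 + 115 ≡ 115 (mod 127).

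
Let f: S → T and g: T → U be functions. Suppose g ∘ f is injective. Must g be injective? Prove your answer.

No. Take S = {0, 1, 2}, T = {0, 1, 2, 3}, U = {0, 1, 2, 3}, f(a) = a for each a ∈ S, and g(b) = 2 if b ∈ {2, 3} else g(b) = b.
Then g ∘ f = f is injective (S ⊂ T and f is the inclusion), but g(2) = g(3) = 2 with 2 ≠ 3, so g is not injective.

not injective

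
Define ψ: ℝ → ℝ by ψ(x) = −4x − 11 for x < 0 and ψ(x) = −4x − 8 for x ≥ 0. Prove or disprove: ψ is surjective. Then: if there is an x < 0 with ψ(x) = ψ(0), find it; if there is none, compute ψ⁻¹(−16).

-3/4

Both pieces are strictly decreasing (slopes −4 and −4), so each is injective on its own interval.
The left piece maps (−∞, 0) onto (−11, ∞); the right piece maps [0, ∞) onto (−∞, −8].
The union (−11, ∞) ∪ (−∞, −8] covers ℝ, so ψ is surjective.
For the follow-up: the images overlap, so an x < 0 with ψ(x) = ψ(0) exists. ψ(0) = −8; solving −4x − 11 = −8 for x < 0 gives x = (−8 + 11)/(−4) = −3/4.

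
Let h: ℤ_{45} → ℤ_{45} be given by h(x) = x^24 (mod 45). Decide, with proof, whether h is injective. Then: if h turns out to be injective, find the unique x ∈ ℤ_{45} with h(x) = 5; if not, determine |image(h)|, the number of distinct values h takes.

4

h(1) = 1^24 = 1.
h(2): Repeated squaring mod 45: 2^1 ≡ 2, 2^2 ≡ 2² = 4, 2^4 ≡ 4² = 16, 2^8 ≡ 16² = 256 ≡ 31, 2^16 ≡ 31² = 961 ≡ 16. Since 24 = 16 + 8, 2^24 ≡ 16·31: 16·31 = 496 ≡ 1. So 2^24 ≡ 1 (mod 45).
So h(1) = h(2) = 1 while 1 ≠ 2, therefore h is not injective.
Since h is not injective, we determine |image(h)|. Computing x^24 mod 45 for each x (by repeated squaring, reducing mod 45 at every step), the values h(0), h(1), …, h(44) are: 0, 1, 1, 36, 1, 10, 36, 1, 1, 36, 10, 1, 36, 1, 1, 0, 1, 1, 36, 1, 10, 36, 1, 1, 36, 10, 1, 36, 1, 1, 0, 1, 1, 36, 1, 10, 36, 1, 1, 36, 10, 1, 36, 1, 1.
The distinct values are {0, 1, 10, 36}; there are 4 of them.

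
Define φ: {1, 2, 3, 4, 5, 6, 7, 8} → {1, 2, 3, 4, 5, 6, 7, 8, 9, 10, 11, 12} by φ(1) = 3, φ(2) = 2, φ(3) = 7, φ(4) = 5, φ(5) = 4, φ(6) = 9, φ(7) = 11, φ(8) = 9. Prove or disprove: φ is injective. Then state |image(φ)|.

φ(6) = 9 = φ(8) with 6 ≠ 8, so φ is not injective.
The image of φ is {2, 3, 4, 5, 7, 9, 11}, which has 7 elements.

7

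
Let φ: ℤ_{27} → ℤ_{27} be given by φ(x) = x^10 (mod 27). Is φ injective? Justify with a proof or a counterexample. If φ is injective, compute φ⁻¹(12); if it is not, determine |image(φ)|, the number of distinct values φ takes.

φ(0) = 0^10 = 0.
φ(3): Repeated squaring mod 27: 3^1 ≡ 3, 3^2 ≡ 3² = 9, 3^4 ≡ 9² = 81 ≡ 0, 3^8 ≡ 0² = 0. Since 10 = 8 + 2, 3^10 ≡ 0·9: 0·9 = 0. So 3^10 ≡ 0 (mod 27).
So φ(0) = φ(3) = 0 while 0 ≠ 3, hence φ is not injective.
Since φ is not injective, we determine |image(φ)|. Computing x^10 mod 27 for each x (by repeated squaring, reducing mod 27 at every step), the values φ(0), φ(1), …, φ(26) are: 0, 1, 25, 0, 4, 22, 0, 7, 19, 0, 10, 16, 0, 13, 13, 0, 16, 10, 0, 19, 7, 0, 22, 4, 0, 25, 1.
The distinct values are {0, 1, 4, 7, 10, 13, 16, 19, 22, 25}; there are 10 of them.

10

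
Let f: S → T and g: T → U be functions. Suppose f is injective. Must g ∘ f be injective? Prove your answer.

not injective

No. Take S = T = U = {1, 2}, f = identity (injective), and g(x) = 1 for every x.
Then (g ∘ f)(1) = 1 = (g ∘ f)(2) with 1 ≠ 2, so g ∘ f is not injective.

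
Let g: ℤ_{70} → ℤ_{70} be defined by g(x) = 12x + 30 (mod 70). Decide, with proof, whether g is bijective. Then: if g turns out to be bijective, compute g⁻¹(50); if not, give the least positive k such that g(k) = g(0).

By definition, injectivity means: for all x_1, x_2 in the domain, g(x_1) = g(x_2) implies x_1 = x_2.
We have gcd(12, 70) = 2 > 1. Taking x_1 = 0 and x_2 = 35: g(0) = 30 and g(35) = 12·35 + 30 = 450 ≡ 30 (mod 70).
So g(0) = g(35) while 0 ≠ 35, so g is not injective, hence not bijective.
Since g is not bijective, we find the least positive k with g(k) = g(0): this means 12k ≡ 0 (mod 70), i.e. 70 ∣ 12k. Since gcd(12, 70) = 2, dividing through by 2 this holds exactly when 35 ∣ 6k, and as gcd(6, 35) = 1, exactly when 35 ∣ k.
The smallest positive such k is 35.

35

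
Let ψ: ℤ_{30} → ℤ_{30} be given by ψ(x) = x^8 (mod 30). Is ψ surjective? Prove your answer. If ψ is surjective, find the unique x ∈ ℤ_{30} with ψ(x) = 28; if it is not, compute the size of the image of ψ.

8

ψ(2): Repeated squaring mod 30: 2^1 ≡ 2, 2^2 ≡ 2² = 4, 2^4 ≡ 4² = 16, 2^8 ≡ 16² = 256 ≡ 16. So 2^8 ≡ 16 (mod 30).
ψ(4): Repeated squaring mod 30: 4^1 ≡ 4, 4^2 ≡ 4² = 16, 4^4 ≡ 16² = 256 ≡ 16, 4^8 ≡ 16² = 256 ≡ 16. So 4^8 ≡ 16 (mod 30).
So ψ(2) = ψ(4) = 16 while 2 ≠ 4, therefore ψ is not injective.
A non-injective map from the 30-element set ℤ_{30} to itself takes at most 29 distinct values, so it cannot be surjective. Thus ψ is not surjective.
Since ψ is not surjective, we determine |image(ψ)|. Computing x^8 mod 30 for each x (by repeated squaring, reducing mod 30 at every step), the values ψ(0), ψ(1), …, ψ(29) are: 0, 1, 16, 21, 16, 25, 6, 1, 16, 21, 10, 1, 6, 1, 16, 15, 16, 1, 6, 1, 10, 21, 16, 1, 6, 25, 16, 21, 16, 1.
The distinct values are {0, 1, 6, 10, 15, 16, 21, 25}; there are 8 of them.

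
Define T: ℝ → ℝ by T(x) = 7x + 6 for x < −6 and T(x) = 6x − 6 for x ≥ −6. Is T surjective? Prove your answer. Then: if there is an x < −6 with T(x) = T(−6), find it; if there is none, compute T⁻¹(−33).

-48/7

Both pieces are strictly increasing (slopes 7 and 6), so each is injective on its own interval.
The left piece maps (−∞, −6) onto (−∞, −36); the right piece maps [−6, ∞) onto [−42, ∞).
The union (−∞, −36) ∪ [−42, ∞) covers ℝ, so T is surjective.
For the follow-up: the images overlap, so an x < −6 with T(x) = T(−6) exists. T(−6) = −42; solving 7x + 6 = −42 for x < −6 gives x = (−42 − 6)/7 = −48/7.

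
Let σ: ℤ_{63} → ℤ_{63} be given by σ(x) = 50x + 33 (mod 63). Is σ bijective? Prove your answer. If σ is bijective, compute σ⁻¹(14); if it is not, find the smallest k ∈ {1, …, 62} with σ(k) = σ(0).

16

If σ(a) = σ(b), then 50a ≡ 50b (mod 63). Because gcd(50, 63) = 1, we may cancel 50 to get a ≡ b (mod 63).
We now compute 50⁻¹ mod 63 explicitly. Euclid's algorithm: 63 = 1·50 + 13, 50 = 3·13 + 11, 13 = 1·11 + 2, 11 = 5·2 + 1; back-substituting gives 1 = 29·50 − 23·63, so 50⁻¹ ≡ 29 (mod 63).
For any y ∈ ℤ_{63}, x = 29(y − 33) mod 63 satisfies σ(x) = 50·29(y − 33) + 33 ≡ y (since 50·29 ≡ 1 mod 63). So every y has a preimage.
Hence σ is bijective.
Since σ is bijective, we compute σ⁻¹(14): solve 50x + 33 ≡ 14 (mod 63), i.e. 50x ≡ 44 (mod 63).
Multiplying by 50⁻¹ = 29 gives x ≡ 29·44 = 1276 = 20·63 + 16 ≡ 16 (mod 63).
Check: σ(16) = 50·16 + 33 = 833 = 13·63 + 14 ≡ 14 (mod 63).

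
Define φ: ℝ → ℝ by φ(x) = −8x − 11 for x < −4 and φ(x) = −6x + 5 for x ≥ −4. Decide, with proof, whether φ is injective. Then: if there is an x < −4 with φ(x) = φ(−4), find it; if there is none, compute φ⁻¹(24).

Both pieces are strictly decreasing (slopes −8 and −6), so each is injective on its own interval.
The left piece maps (−∞, −4) onto (21, ∞); the right piece maps [−4, ∞) onto (−∞, 29].
These images overlap. In particular φ(−4) = 29 (right piece), and solving −8x − 11 = 29 on the left piece gives x = −5 < −4.
So φ(−5) = φ(−4) with −5 ≠ −4, and φ is not injective. This x = −5 is the requested value below −4.

-5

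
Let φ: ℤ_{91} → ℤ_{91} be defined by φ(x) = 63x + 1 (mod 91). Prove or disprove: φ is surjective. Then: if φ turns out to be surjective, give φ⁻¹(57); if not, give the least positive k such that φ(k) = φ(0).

Since gcd(63, 91) = 7, we have 63x ≡ 0 (mod 7) for all x, so φ(x) ≡ 1 (mod 7).
But 0 ≢ 1 (mod 7), so 0 ∈ ℤ_{91} has no preimage. Therefore φ is not surjective.
Since φ is not surjective, we find the least positive k with φ(k) = φ(0): this means 63k ≡ 0 (mod 91), i.e. 91 ∣ 63k. Since gcd(63, 91) = 7, dividing through by 7 this holds exactly when 13 ∣ 9k, and as gcd(9, 13) = 1, exactly when 13 ∣ k.
The smallest positive such k is 13.

13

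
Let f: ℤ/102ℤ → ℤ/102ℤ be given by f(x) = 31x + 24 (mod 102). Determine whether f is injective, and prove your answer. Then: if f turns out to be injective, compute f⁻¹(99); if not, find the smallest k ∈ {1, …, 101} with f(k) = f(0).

If f(u) = f(v), then 31u ≡ 31v (mod 102). Because gcd(31, 102) = 1, we may cancel 31 to get u ≡ v (mod 102).
So f is injective.
We now compute 31⁻¹ mod 102 explicitly. Euclid's algorithm: 102 = 3·31 + 9, 31 = 3·9 + 4, 9 = 2·4 + 1; back-substituting gives 1 = 79·31 − 24·102, so 31⁻¹ ≡ 79 (mod 102).
Since f is injective, we compute f⁻¹(99): solve 31x + 24 ≡ 99 (mod 102), i.e. 31x ≡ 75 (mod 102).
Multiplying by 31⁻¹ = 79 gives x ≡ 79·75 = 5925 = 58·102 + 9 ≡ 9 (mod 102).
Check: f(9) = 31·9 + 24 = 303 = 2·102 + 99 ≡ 99 (mod 102).

9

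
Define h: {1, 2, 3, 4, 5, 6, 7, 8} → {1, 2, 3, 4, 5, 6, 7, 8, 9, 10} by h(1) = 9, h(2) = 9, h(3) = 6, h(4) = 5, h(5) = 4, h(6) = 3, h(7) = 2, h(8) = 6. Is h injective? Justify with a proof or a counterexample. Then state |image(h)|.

h(1) = 9 = h(2) with 1 ≠ 2, so h is not injective.
The image of h is {2, 3, 4, 5, 6, 9}, which has 6 elements.

6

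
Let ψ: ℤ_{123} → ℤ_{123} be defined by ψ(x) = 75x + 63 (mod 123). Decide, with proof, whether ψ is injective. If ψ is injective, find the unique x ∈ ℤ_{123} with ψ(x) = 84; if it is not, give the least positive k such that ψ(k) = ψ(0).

We have gcd(75, 123) = 3 > 1. Taking u = 0 and v = 41: ψ(0) = 63 and ψ(41) = 75·41 + 63 = 3138 ≡ 63 (mod 123).
So ψ(0) = ψ(41) while 0 ≠ 41, so ψ is not injective.
Since ψ is not injective, we find the least positive k with ψ(k) = ψ(0): this means 75k ≡ 0 (mod 123), i.e. 123 ∣ 75k. Since gcd(75, 123) = 3, dividing through by 3 this holds exactly when 41 ∣ 25k, and as gcd(25, 41) = 1, exactly when 41 ∣ k.
The smallest positive such k is 41.

41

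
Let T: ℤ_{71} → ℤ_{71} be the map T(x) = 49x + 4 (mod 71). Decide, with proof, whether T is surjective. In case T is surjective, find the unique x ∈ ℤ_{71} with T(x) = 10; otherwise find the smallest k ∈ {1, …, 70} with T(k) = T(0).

By definition, surjectivity means every element of the codomain has a preimage under T.
Since gcd(49, 71) = 1, 49 is invertible modulo 71. Euclid's algorithm: 71 = 1·49 + 22, 49 = 2·22 + 5, 22 = 4·5 + 2, 5 = 2·2 + 1; back-substituting gives 1 = 29·49 − 20·71, so 49⁻¹ ≡ 29 (mod 71).
Then y ↦ 29(y − 4) is a two-sided inverse to T, so every y ∈ ℤ_{71} has a preimage.
Hence T is surjective.
Since T is surjective, we find T⁻¹(10): we need 49x ≡ 10 − 4 ≡ 6 (mod 71). Using 49⁻¹ = 29: x ≡ 29·6 = 174 = 2·71 + 32, so x = 32.
Check: T(32) = 49·32 + 4 = 1572 = 22·71 + 10 ≡ 10 (mod 71).

32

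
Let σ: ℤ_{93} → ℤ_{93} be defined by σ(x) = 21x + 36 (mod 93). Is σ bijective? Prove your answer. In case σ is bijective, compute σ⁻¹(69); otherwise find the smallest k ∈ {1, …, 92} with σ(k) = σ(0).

31

By definition, injectivity means: for all a, b in the domain, σ(a) = σ(b) implies a = b.
We have gcd(21, 93) = 3 > 1. Taking a = 0 and b = 31: σ(0) = 36 and σ(31) = 21·31 + 36 = 687 ≡ 36 (mod 93).
So σ(0) = σ(31) while 0 ≠ 31, thus σ is not injective, hence not bijective.
Since σ is not bijective, we find the least positive k with σ(k) = σ(0): this means 21k ≡ 0 (mod 93), i.e. 93 ∣ 21k. Since gcd(21, 93) = 3, dividing through by 3 this holds exactly when 31 ∣ 7k, and as gcd(7, 31) = 1, exactly when 31 ∣ k.
The smallest positive such k is 31.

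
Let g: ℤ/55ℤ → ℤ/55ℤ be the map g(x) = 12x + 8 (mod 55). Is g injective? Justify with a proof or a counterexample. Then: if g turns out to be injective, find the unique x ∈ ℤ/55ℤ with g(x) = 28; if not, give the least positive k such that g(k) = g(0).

By definition, injectivity means: for all s, t in the domain, g(s) = g(t) implies s = t.
If g(s) = g(t), then 12s ≡ 12t (mod 55). Because gcd(12, 55) = 1, we may cancel 12 to get s ≡ t (mod 55).
So g is injective.
We now compute 12⁻¹ mod 55 explicitly. Euclid's algorithm: 55 = 4·12 + 7, 12 = 1·7 + 5, 7 = 1·5 + 2, 5 = 2·2 + 1; back-substituting gives 1 = 23·12 − 5·55, so 12⁻¹ ≡ 23 (mod 55).
Since g is injective, we find g⁻¹(28): we need 12x ≡ 28 − 8 ≡ 20 (mod 55). Using 12⁻¹ = 23: x ≡ 23·20 = 460 = 8·55 + 20, so x = 20.
Check: g(20) = 12·20 + 8 = 248 = 4·55 + 28 ≡ 28 (mod 55).

20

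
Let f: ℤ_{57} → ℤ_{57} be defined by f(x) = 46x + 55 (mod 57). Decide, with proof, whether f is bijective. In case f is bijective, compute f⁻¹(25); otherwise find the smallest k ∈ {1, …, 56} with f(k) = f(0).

Suppose f(a) = f(b) in ℤ_{57}. Then 46a + 55 ≡ 46b + 55 (mod 57), so 46(a − b) ≡ 0 (mod 57).
Since gcd(46, 57) = 1, 46 is invertible modulo 57, so a − b ≡ 0 (mod 57), i.e. a = b.
We now compute 46⁻¹ mod 57 explicitly. Euclid's algorithm: 57 = 1·46 + 11, 46 = 4·11 + 2, 11 = 5·2 + 1; back-substituting gives 1 = 31·46 − 25·57, so 46⁻¹ ≡ 31 (mod 57).
Then y ↦ 31(y − 55) is a two-sided inverse to f, so every y ∈ ℤ_{57} has a preimage.
Therefore f is bijective.
Since f is bijective, we compute f⁻¹(25): solve 46x + 55 ≡ 25 (mod 57), i.e. 46x ≡ 27 (mod 57).
Multiplying by 46⁻¹ = 31 gives x ≡ 31·27 = 837 = 14·57 + 39 ≡ 39 (mod 57).
Check: f(39) = 46·39 + 55 = 1849 = 32·57 + 25 ≡ 25 (mod 57).

39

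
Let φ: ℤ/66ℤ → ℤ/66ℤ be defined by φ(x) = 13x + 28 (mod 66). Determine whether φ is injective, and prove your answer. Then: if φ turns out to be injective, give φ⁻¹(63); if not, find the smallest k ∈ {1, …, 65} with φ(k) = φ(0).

Suppose φ(a) = φ(b) in ℤ/66ℤ. Then 13a + 28 ≡ 13b + 28 (mod 66), thus 13(a − b) ≡ 0 (mod 66).
Since gcd(13, 66) = 1, 13 is invertible modulo 66, thus a − b ≡ 0 (mod 66), i.e. a = b.
Hence φ is injective.
We now compute 13⁻¹ mod 66 explicitly. Euclid's algorithm: 66 = 5·13 + 1; back-substituting gives 1 = 61·13 − 12·66, so 13⁻¹ ≡ 61 (mod 66).
Since φ is injective, we compute φ⁻¹(63): solve 13x + 28 ≡ 63 (mod 66), i.e. 13x ≡ 35 (mod 66).
Multiplying by 13⁻¹ = 61 gives x ≡ 61·35 = 2135 = 32·66 + 23 ≡ 23 (mod 66).
Check: φ(23) = 13·23 + 28 = 327 = 4·66 + 63 ≡ 63 (mod 66).

23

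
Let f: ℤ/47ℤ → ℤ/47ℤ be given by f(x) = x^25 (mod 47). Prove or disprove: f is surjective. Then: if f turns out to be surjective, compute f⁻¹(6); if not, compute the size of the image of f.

Since 47 is prime, the nonzero elements of ℤ/47ℤ form a cyclic group of order 46.
As gcd(25, 46) = 1, raising to the 25th power is a bijection on this group: if u^25 ≡ v^25 then (uv^{−1})^25 = 1, and the only element of order dividing gcd(25, 46) = 1 is 1, so u = v.
With f(0) = 0 this makes f injective on all of ℤ/47ℤ, hence bijective (finite equal-size domain and codomain). In particular f is surjective.
Since f is surjective, we find the preimage of 6. The inverse of x ↦ x^25 on (ℤ/47ℤ)^× is x ↦ x^35, because 25·35 = 875 = 19·46 + 1 ≡ 1 (mod 46) and x^{46} = 1 for x ≠ 0 (Fermat). So f⁻¹(6) = 6^35 mod 47.
Repeated squaring mod 47: 6^1 ≡ 6, 6^2 ≡ 6² = 36, 6^4 ≡ 36² = 1296 ≡ 27, 6^8 ≡ 27² = 729 ≡ 24, 6^16 ≡ 24² = 576 ≡ 12, 6^32 ≡ 12² = 144 ≡ 3. Since 35 = 32 + 2 + 1, 6^35 ≡ 3·36·6: 3·36 = 108 ≡ 14, then 14·6 = 84 ≡ 37. So 6^35 ≡ 37 (mod 47).
Hence f⁻¹(6) = 37.

37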